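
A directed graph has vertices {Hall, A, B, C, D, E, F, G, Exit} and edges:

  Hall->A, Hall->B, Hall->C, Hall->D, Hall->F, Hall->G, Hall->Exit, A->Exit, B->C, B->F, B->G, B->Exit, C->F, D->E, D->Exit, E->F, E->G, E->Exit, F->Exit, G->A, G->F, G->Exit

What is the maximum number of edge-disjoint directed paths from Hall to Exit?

6

Assign every edge capacity 1; by Menger, the answer equals the max flow.
Path Hall→Exit (+1); total 1.
Path Hall→A→Exit (+1); total 2.
Path Hall→B→Exit (+1); total 3.
Path Hall→D→Exit (+1); total 4.
Path Hall→F→Exit (+1); total 5.
Path Hall→G→Exit (+1); total 6.
No residual Hall→Exit path; max flow = 6.
Certifying cut of size 6: {F→Exit, Hall→A, Hall→B, Hall→D, Hall→Exit, Hall→G}.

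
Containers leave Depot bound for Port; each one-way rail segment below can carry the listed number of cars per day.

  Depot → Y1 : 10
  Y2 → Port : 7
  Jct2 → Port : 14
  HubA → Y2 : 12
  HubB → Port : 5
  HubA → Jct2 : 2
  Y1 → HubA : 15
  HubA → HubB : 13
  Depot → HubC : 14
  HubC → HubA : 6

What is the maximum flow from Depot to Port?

Augment Depot→Y1→HubA→Y2→Port: bottleneck 7, flow now 7.
Augment Depot→Y1→HubA→HubB→Port: bottleneck 3, flow now 10.
Augment Depot→HubC→HubA→HubB→Port: bottleneck 2, flow now 12.
Augment Depot→HubC→HubA→Jct2→Port: bottleneck 2, flow now 14.
No augmenting path remains; maximum flow = 14.
In the residual graph, reachable from Depot: {Depot, Y1, HubC, HubA, Y2, HubB}.
Min-cut edges: HubA→Jct2 (2), Y2→Port (7), HubB→Port (5); capacity 2 + 7 + 5 = 14.
This cut is saturated, so no flow can exceed 14.

14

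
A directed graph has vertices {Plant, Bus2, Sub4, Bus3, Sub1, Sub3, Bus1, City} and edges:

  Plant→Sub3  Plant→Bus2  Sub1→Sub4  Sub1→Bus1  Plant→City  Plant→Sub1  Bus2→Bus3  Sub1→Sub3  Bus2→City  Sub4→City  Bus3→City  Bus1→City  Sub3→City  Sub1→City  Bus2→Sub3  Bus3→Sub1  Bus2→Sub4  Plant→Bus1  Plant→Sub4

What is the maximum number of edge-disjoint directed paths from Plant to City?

6

Assign every edge capacity 1; by Menger, the answer equals the max flow.
Path Plant→City (+1); total 1.
Path Plant→Bus2→City (+1); total 2.
Path Plant→Sub4→City (+1); total 3.
Path Plant→Sub1→City (+1); total 4.
Path Plant→Sub3→City (+1); total 5.
Path Plant→Bus1→City (+1); total 6.
No residual Plant→City path; max flow = 6.
Certifying cut of size 6: {Plant→Bus1, Plant→Bus2, Plant→City, Plant→Sub1, Plant→Sub3, Plant→Sub4}.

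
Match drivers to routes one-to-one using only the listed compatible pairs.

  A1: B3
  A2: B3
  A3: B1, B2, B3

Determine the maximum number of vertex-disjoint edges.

Unit-capacity flow: source→left, listed edges, right→sink; max matching = max flow.
Augmenting path A1→B3 (+1); matched 1.
Augmenting path A3→B1 (+1); matched 2.
No augmenting path remains; maximum matching = 2.
König certificate: {A3, B3} is a vertex cover of size 2 (every listed pair touches it), so no matching can be larger.

2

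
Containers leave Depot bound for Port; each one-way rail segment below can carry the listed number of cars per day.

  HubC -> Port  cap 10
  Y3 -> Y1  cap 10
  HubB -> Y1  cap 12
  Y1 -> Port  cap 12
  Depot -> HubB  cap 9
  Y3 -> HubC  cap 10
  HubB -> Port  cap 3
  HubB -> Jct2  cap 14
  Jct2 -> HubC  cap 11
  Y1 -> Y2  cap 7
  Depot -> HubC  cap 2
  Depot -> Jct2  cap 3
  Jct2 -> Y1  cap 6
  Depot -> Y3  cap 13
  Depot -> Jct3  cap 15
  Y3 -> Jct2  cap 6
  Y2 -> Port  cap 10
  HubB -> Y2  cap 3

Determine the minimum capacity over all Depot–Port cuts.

27

Augment Depot→HubB→Port: bottleneck 3, flow now 3.
Augment Depot→HubC→Port: bottleneck 2, flow now 5.
Augment Depot→Y3→Y1→Port: bottleneck 10, flow now 15.
Augment Depot→Y3→HubC→Port: bottleneck 3, flow now 18.
Augment Depot→HubB→Y1→Port: bottleneck 2, flow now 20.
Augment Depot→HubB→Y2→Port: bottleneck 3, flow now 23.
Augment Depot→Jct2→HubC→Port: bottleneck 3, flow now 26.
Augment Depot→HubB→Y1→Y2→Port: bottleneck 1, flow now 27.
No augmenting path remains; maximum flow = 27.
By max-flow min-cut, the minimum cut capacity equals the max flow.
In the residual graph, reachable from Depot: {Depot, Jct3}.
Min-cut edges: Depot→Y3 (13), Depot→HubB (9), Depot→Jct2 (3), Depot→HubC (2); capacity 13 + 9 + 3 + 2 = 27.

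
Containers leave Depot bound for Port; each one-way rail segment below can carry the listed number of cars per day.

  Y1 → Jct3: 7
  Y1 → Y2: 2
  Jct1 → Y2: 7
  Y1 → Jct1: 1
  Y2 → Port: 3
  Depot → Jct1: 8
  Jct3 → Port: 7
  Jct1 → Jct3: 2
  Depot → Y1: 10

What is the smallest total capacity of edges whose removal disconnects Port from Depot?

Augment Depot→Jct1→Y2→Port: bottleneck 3, flow now 3.
Augment Depot→Jct1→Jct3→Port: bottleneck 2, flow now 5.
Augment Depot→Y1→Jct3→Port: bottleneck 5, flow now 10.
No augmenting path remains; maximum flow = 10.
By max-flow min-cut, the minimum cut capacity equals the max flow.
In the residual graph, reachable from Depot: {Depot, Jct1, Y1, Y2, Jct3}.
Min-cut edges: Y2→Port (3), Jct3→Port (7); capacity 3 + 7 = 10.

10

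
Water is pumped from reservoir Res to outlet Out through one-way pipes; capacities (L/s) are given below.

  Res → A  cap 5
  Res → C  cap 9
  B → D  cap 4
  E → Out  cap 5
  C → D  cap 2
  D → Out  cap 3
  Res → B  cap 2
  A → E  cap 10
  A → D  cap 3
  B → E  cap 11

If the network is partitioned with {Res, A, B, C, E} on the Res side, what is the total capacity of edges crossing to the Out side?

Edges leaving {Res, A, B, C, E}: A→D (3), B→D (4), C→D (2), E→Out (5).
Cut capacity = 3 + 4 + 2 + 5 = 14.

14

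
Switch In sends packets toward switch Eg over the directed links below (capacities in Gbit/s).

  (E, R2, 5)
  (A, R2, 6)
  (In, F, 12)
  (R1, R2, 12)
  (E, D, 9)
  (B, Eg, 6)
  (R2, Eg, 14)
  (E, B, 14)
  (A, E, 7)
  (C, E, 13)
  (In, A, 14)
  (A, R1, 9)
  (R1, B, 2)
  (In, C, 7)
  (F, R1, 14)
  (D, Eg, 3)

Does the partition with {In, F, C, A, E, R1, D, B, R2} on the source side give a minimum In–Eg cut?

Yes — it is a minimum cut (capacity 23).

Given cut capacity: 3 + 6 + 14 = 23.
Augment In→A→R2→Eg: bottleneck 6, flow now 6.
Augment In→F→R1→B→Eg: bottleneck 2, flow now 8.
Augment In→F→R1→R2→Eg: bottleneck 8, flow now 16.
Augment In→C→E→D→Eg: bottleneck 3, flow now 19.
Augment In→C→E→B→Eg: bottleneck 4, flow now 23.
No augmenting path remains; maximum flow = 23.
Cut capacity 23 equals the max flow, so it is a minimum cut.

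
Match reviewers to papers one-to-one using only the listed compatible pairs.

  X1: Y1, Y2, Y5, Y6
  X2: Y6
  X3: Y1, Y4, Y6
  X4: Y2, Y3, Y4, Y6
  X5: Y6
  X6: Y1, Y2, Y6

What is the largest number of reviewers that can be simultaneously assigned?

Unit-capacity flow: source→left, listed edges, right→sink; max matching = max flow.
Augmenting path X1→Y1 (+1); matched 1.
Augmenting path X2→Y6 (+1); matched 2.
Augmenting path X3→Y4 (+1); matched 3.
Augmenting path X4→Y2 (+1); matched 4.
Augmenting path X6→Y1→X1→Y5 (+1); matched 5.
No augmenting path remains; maximum matching = 5.
König certificate: {X1, X3, X4, X6, Y6} is a vertex cover of size 5 (every listed pair touches it), so no matching can be larger.

5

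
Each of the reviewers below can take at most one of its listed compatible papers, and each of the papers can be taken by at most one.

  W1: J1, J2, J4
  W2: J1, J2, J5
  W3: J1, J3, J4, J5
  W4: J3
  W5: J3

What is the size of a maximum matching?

Unit-capacity flow: source→left, listed edges, right→sink; max matching = max flow.
Augmenting path W1→J1 (+1); matched 1.
Augmenting path W2→J2 (+1); matched 2.
Augmenting path W3→J3 (+1); matched 3.
Augmenting path W4→J3→W3→J4 (+1); matched 4.
No augmenting path remains; maximum matching = 4.
König certificate: {W1, W2, W3, J3} is a vertex cover of size 4 (every listed pair touches it), so no matching can be larger.

4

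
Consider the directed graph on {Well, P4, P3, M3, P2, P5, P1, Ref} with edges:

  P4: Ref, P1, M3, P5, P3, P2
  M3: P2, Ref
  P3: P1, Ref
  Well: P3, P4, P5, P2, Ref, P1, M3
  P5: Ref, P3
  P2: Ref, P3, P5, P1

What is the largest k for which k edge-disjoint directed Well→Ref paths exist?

Assign every edge capacity 1; by Menger, the answer equals the max flow.
Path Well→Ref (+1); total 1.
Path Well→P4→Ref (+1); total 2.
Path Well→P3→Ref (+1); total 3.
Path Well→M3→Ref (+1); total 4.
Path Well→P2→Ref (+1); total 5.
Path Well→P5→Ref (+1); total 6.
No residual Well→Ref path; max flow = 6.
Certifying cut of size 6: {Well→M3, Well→P2, Well→P3, Well→P4, Well→P5, Well→Ref}.

6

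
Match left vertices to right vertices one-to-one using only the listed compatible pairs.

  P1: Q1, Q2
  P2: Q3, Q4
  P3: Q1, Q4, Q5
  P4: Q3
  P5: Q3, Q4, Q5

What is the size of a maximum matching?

Unit-capacity flow: source→left, listed edges, right→sink; max matching = max flow.
Augmenting path P1→Q1 (+1); matched 1.
Augmenting path P2→Q3 (+1); matched 2.
Augmenting path P3→Q4 (+1); matched 3.
Augmenting path P5→Q5 (+1); matched 4.
Augmenting path P4→Q3→P2→Q4→P3→Q1→P1→Q2 (+1); matched 5.
No augmenting path remains; maximum matching = 5.
König certificate: {P1, P2, P3, P4, P5} is a vertex cover of size 5 (every listed pair touches it), so no matching can be larger.

5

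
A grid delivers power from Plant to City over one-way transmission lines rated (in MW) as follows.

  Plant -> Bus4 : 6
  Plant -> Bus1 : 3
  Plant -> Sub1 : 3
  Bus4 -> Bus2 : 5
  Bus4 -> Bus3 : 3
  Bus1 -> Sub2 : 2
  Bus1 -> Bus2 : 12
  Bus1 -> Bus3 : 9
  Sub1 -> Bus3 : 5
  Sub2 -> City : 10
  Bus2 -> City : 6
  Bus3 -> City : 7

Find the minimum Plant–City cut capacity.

Augment Plant→Bus4→Bus2→City: bottleneck 5, flow now 5.
Augment Plant→Bus4→Bus3→City: bottleneck 1, flow now 6.
Augment Plant→Bus1→Sub2→City: bottleneck 2, flow now 8.
Augment Plant→Bus1→Bus2→City: bottleneck 1, flow now 9.
Augment Plant→Sub1→Bus3→City: bottleneck 3, flow now 12.
No augmenting path remains; maximum flow = 12.
By max-flow min-cut, the minimum cut capacity equals the max flow.
In the residual graph, reachable from Plant: {Plant}.
Min-cut edges: Plant→Bus4 (6), Plant→Bus1 (3), Plant→Sub1 (3); capacity 6 + 3 + 3 = 12.

12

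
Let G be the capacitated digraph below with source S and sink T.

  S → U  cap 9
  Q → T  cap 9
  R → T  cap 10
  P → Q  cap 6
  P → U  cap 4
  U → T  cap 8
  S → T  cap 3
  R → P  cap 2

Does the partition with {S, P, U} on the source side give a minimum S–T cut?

Given cut capacity: 3 + 6 + 8 = 17.
Augment S→T: bottleneck 3, flow now 3.
Augment S→U→T: bottleneck 8, flow now 11.
No augmenting path remains; maximum flow = 11.
In the residual graph, reachable from S: {S, U}.
Min-cut edges: S→T (3), U→T (8); capacity 3 + 8 = 11.
Cut capacity 17 exceeds the max flow 11, so it is not minimum.

No — its capacity is 17, but the minimum cut has capacity 11.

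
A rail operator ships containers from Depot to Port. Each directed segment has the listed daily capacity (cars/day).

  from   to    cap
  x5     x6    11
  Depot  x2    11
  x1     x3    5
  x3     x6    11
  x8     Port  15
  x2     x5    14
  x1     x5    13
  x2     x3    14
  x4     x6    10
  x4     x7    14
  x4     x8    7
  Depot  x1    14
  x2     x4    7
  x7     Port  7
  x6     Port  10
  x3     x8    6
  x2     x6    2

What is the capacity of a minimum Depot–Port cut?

23

Augment Depot→x2→x6→Port: bottleneck 2, flow now 2.
Augment Depot→x1→x3→x6→Port: bottleneck 5, flow now 7.
Augment Depot→x1→x5→x6→Port: bottleneck 3, flow now 10.
Augment Depot→x2→x3→x8→Port: bottleneck 6, flow now 16.
Augment Depot→x2→x4→x7→Port: bottleneck 3, flow now 19.
Augment Depot→x1→x5→x6→x2→x4→x7→Port: bottleneck 2, flow now 21. (uses reverse residual edge)
Augment Depot→x1→x5→x6→x3→x2→x4→x7→Port: bottleneck 2, flow now 23. (uses reverse residual edge)
No augmenting path remains; maximum flow = 23.
By max-flow min-cut, the minimum cut capacity equals the max flow.
In the residual graph, reachable from Depot: {Depot, x1, x2, x3, x5, x6}.
Min-cut edges: x2→x4 (7), x3→x8 (6), x6→Port (10); capacity 7 + 6 + 10 = 23.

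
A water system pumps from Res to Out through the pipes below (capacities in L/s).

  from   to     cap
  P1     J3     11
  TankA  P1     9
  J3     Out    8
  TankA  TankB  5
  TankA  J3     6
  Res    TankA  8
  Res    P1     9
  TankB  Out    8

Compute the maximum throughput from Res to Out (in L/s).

Augment Res→P1→J3→Out: bottleneck 8, flow now 8.
Augment Res→TankA→TankB→Out: bottleneck 5, flow now 13.
No augmenting path remains; maximum flow = 13.
In the residual graph, reachable from Res: {Res, P1, TankA, J3}.
Min-cut edges: TankA→TankB (5), J3→Out (8); capacity 5 + 8 = 13.
This cut is saturated, so no flow can exceed 13.

13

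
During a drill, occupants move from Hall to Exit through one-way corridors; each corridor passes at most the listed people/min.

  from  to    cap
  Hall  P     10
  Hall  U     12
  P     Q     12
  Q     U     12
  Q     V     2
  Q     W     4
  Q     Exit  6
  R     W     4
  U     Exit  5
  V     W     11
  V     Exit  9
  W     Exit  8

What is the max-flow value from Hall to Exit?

Augment Hall→U→Exit: bottleneck 5, flow now 5.
Augment Hall→P→Q→Exit: bottleneck 6, flow now 11.
Augment Hall→P→Q→V→Exit: bottleneck 2, flow now 13.
Augment Hall→P→Q→W→Exit: bottleneck 2, flow now 15.
No augmenting path remains; maximum flow = 15.
In the residual graph, reachable from Hall: {Hall, U}.
Min-cut edges: Hall→P (10), U→Exit (5); capacity 10 + 5 = 15.
This cut is saturated, so no flow can exceed 15.

15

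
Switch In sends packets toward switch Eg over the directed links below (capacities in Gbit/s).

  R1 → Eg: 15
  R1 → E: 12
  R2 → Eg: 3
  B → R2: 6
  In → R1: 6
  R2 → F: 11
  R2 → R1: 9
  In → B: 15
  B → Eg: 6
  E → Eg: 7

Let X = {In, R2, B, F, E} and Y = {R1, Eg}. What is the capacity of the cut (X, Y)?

31

Edges leaving {In, R2, B, F, E}: In→R1 (6), R2→R1 (9), R2→Eg (3), B→Eg (6), E→Eg (7).
Cut capacity = 6 + 9 + 3 + 6 + 7 = 31.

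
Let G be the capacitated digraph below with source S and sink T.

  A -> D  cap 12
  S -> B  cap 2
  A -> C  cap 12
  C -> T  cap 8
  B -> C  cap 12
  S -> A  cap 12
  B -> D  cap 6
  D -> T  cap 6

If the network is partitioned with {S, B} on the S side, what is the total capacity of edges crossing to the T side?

Edges leaving {S, B}: S→A (12), B→C (12), B→D (6).
Cut capacity = 12 + 12 + 6 = 30.

30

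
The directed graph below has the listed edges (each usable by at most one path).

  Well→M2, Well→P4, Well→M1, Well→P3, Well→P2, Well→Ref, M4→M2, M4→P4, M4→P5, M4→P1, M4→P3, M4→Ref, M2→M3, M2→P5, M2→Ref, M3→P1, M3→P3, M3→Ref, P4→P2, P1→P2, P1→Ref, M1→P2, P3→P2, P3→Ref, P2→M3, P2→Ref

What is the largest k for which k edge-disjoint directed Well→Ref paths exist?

5

Assign every edge capacity 1; by Menger, the answer equals the max flow.
Path Well→Ref (+1); total 1.
Path Well→M2→Ref (+1); total 2.
Path Well→P3→Ref (+1); total 3.
Path Well→P2→Ref (+1); total 4.
Path Well→P4→P2→M3→Ref (+1); total 5.
No residual Well→Ref path; max flow = 5.
Certifying cut of size 5: {P2→M3, P2→Ref, Well→M2, Well→P3, Well→Ref}.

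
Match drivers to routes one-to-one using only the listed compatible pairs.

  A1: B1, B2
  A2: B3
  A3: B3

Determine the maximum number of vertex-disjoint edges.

2

Unit-capacity flow: source→left, listed edges, right→sink; max matching = max flow.
Augmenting path A1→B1 (+1); matched 1.
Augmenting path A2→B3 (+1); matched 2.
No augmenting path remains; maximum matching = 2.
König certificate: {A1, B3} is a vertex cover of size 2 (every listed pair touches it), so no matching can be larger.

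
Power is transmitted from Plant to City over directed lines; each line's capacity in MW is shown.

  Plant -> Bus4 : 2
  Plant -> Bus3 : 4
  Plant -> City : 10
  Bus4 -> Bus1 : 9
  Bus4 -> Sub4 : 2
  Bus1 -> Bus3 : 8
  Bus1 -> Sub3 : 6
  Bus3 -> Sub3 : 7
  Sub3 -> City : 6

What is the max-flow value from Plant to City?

Augment Plant→City: bottleneck 10, flow now 10.
Augment Plant→Bus3→Sub3→City: bottleneck 4, flow now 14.
Augment Plant→Bus4→Bus1→Sub3→City: bottleneck 2, flow now 16.
No augmenting path remains; maximum flow = 16.
In the residual graph, reachable from Plant: {Plant}.
Min-cut edges: Plant→Bus4 (2), Plant→Bus3 (4), Plant→City (10); capacity 2 + 4 + 10 = 16.
This cut is saturated, so no flow can exceed 16.

16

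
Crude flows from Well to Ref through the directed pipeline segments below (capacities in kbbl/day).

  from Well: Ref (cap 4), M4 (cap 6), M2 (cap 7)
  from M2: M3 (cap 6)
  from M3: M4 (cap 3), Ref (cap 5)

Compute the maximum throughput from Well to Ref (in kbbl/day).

9

Augment Well→Ref: bottleneck 4, flow now 4.
Augment Well→M2→M3→Ref: bottleneck 5, flow now 9.
No augmenting path remains; maximum flow = 9.
In the residual graph, reachable from Well: {Well, M2, M3, M4}.
Min-cut edges: Well→Ref (4), M3→Ref (5); capacity 4 + 5 = 9.
This cut is saturated, so no flow can exceed 9.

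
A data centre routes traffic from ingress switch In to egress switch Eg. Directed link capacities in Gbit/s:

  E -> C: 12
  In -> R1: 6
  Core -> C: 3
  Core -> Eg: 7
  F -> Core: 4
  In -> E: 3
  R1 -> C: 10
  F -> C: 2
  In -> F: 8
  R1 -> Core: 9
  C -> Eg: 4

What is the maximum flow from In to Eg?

Augment In→E→C→Eg: bottleneck 3, flow now 3.
Augment In→R1→Core→Eg: bottleneck 6, flow now 9.
Augment In→F→Core→Eg: bottleneck 1, flow now 10.
Augment In→F→C→Eg: bottleneck 1, flow now 11.
No augmenting path remains; maximum flow = 11.
In the residual graph, reachable from In: {In, E, R1, F, Core, C}.
Min-cut edges: Core→Eg (7), C→Eg (4); capacity 7 + 4 = 11.
This cut is saturated, so no flow can exceed 11.

11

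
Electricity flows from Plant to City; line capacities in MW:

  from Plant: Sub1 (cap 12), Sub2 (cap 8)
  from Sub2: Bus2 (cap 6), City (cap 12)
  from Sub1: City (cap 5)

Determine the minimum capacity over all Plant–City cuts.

Augment Plant→Sub2→City: bottleneck 8, flow now 8.
Augment Plant→Sub1→City: bottleneck 5, flow now 13.
No augmenting path remains; maximum flow = 13.
By max-flow min-cut, the minimum cut capacity equals the max flow.
In the residual graph, reachable from Plant: {Plant, Sub1}.
Min-cut edges: Plant→Sub2 (8), Sub1→City (5); capacity 8 + 5 = 13.

13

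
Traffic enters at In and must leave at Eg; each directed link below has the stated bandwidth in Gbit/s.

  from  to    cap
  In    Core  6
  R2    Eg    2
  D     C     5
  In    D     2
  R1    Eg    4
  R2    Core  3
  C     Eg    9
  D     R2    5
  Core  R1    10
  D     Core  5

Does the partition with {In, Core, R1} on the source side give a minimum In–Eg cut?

Yes — it is a minimum cut (capacity 6).

Given cut capacity: 2 + 4 = 6.
Augment In→Core→R1→Eg: bottleneck 4, flow now 4.
Augment In→D→C→Eg: bottleneck 2, flow now 6.
No augmenting path remains; maximum flow = 6.
Cut capacity 6 equals the max flow, so it is a minimum cut.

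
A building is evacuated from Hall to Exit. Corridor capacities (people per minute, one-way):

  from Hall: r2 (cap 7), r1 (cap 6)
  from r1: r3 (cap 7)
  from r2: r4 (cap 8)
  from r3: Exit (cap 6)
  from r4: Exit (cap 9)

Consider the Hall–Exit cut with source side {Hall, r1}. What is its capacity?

Edges leaving {Hall, r1}: Hall→r2 (7), r1→r3 (7).
Cut capacity = 7 + 7 = 14.

14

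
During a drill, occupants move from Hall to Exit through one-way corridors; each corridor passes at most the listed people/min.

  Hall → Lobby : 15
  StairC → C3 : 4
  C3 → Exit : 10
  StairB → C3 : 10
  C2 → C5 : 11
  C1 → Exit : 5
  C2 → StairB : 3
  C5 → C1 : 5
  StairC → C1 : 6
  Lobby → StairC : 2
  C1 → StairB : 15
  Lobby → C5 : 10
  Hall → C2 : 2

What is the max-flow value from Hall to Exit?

9

Augment Hall→C2→StairB→C3→Exit: bottleneck 2, flow now 2.
Augment Hall→Lobby→StairC→C1→Exit: bottleneck 2, flow now 4.
Augment Hall→Lobby→C5→C1→Exit: bottleneck 3, flow now 7.
Augment Hall→Lobby→C5→C1→StairB→C3→Exit: bottleneck 2, flow now 9.
No augmenting path remains; maximum flow = 9.
In the residual graph, reachable from Hall: {Hall, Lobby, C5}.
Min-cut edges: Hall→C2 (2), Lobby→StairC (2), C5→C1 (5); capacity 2 + 2 + 5 = 9.
This cut is saturated, so no flow can exceed 9.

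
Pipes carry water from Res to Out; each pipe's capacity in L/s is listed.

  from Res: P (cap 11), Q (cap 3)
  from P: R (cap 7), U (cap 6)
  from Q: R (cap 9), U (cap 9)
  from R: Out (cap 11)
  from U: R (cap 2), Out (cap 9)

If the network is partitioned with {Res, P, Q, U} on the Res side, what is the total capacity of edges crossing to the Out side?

27

Edges leaving {Res, P, Q, U}: P→R (7), Q→R (9), U→R (2), U→Out (9).
Cut capacity = 7 + 9 + 2 + 9 = 27.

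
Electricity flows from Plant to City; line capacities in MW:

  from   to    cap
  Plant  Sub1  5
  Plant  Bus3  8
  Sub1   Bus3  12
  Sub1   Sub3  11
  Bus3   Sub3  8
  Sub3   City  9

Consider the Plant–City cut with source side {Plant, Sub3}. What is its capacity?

Edges leaving {Plant, Sub3}: Plant→Sub1 (5), Plant→Bus3 (8), Sub3→City (9).
Cut capacity = 5 + 8 + 9 = 22.

22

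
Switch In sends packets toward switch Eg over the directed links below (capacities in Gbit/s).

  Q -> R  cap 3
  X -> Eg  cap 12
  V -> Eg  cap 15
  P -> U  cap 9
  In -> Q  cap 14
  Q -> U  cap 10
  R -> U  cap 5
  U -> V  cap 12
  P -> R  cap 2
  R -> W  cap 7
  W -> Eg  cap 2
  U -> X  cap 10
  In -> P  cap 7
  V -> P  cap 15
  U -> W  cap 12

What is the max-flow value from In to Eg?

20

Augment In→P→R→W→Eg: bottleneck 2, flow now 2.
Augment In→P→U→V→Eg: bottleneck 5, flow now 7.
Augment In→Q→U→V→Eg: bottleneck 7, flow now 14.
Augment In→Q→U→X→Eg: bottleneck 3, flow now 17.
Augment In→Q→R→U→X→Eg: bottleneck 3, flow now 20.
No augmenting path remains; maximum flow = 20.
In the residual graph, reachable from In: {In, Q}.
Min-cut edges: In→P (7), Q→R (3), Q→U (10); capacity 7 + 3 + 10 = 20.
This cut is saturated, so no flow can exceed 20.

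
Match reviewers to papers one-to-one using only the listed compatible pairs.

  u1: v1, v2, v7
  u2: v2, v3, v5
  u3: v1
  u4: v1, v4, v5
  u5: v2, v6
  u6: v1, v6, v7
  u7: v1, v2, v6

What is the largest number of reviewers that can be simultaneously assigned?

Unit-capacity flow: source→left, listed edges, right→sink; max matching = max flow.
Augmenting path u1→v1 (+1); matched 1.
Augmenting path u2→v2 (+1); matched 2.
Augmenting path u4→v4 (+1); matched 3.
Augmenting path u5→v6 (+1); matched 4.
Augmenting path u6→v7 (+1); matched 5.
Augmenting path u7→v2→u2→v3 (+1); matched 6.
No augmenting path remains; maximum matching = 6.
König certificate: {u2, u4, v1, v2, v6, v7} is a vertex cover of size 6 (every listed pair touches it), so no matching can be larger.

6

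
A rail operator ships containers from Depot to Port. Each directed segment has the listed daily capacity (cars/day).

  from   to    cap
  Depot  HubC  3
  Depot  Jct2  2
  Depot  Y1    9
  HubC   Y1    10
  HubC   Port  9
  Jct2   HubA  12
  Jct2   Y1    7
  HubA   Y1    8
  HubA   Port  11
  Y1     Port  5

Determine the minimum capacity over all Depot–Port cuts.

Augment Depot→HubC→Port: bottleneck 3, flow now 3.
Augment Depot→Y1→Port: bottleneck 5, flow now 8.
Augment Depot→Jct2→HubA→Port: bottleneck 2, flow now 10.
No augmenting path remains; maximum flow = 10.
By max-flow min-cut, the minimum cut capacity equals the max flow.
In the residual graph, reachable from Depot: {Depot, Y1}.
Min-cut edges: Depot→HubC (3), Depot→Jct2 (2), Y1→Port (5); capacity 3 + 2 + 5 = 10.

10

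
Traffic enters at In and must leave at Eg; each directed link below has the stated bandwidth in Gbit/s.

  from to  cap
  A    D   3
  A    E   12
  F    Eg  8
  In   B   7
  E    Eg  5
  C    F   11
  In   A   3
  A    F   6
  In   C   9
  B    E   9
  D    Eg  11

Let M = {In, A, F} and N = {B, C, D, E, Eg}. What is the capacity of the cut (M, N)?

39

Edges leaving {In, A, F}: In→B (7), In→C (9), A→D (3), A→E (12), F→Eg (8).
Cut capacity = 7 + 9 + 3 + 12 + 8 = 39.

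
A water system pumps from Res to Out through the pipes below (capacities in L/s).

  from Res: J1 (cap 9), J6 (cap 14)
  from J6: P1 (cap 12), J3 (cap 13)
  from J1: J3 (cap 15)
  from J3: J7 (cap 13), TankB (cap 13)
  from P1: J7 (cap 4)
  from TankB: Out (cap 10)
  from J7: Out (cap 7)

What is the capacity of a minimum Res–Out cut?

17

Augment Res→J6→J3→TankB→Out: bottleneck 10, flow now 10.
Augment Res→J6→J3→J7→Out: bottleneck 3, flow now 13.
Augment Res→J6→P1→J7→Out: bottleneck 1, flow now 14.
Augment Res→J1→J3→J7→Out: bottleneck 3, flow now 17.
No augmenting path remains; maximum flow = 17.
By max-flow min-cut, the minimum cut capacity equals the max flow.
In the residual graph, reachable from Res: {Res, J6, J1, J3, P1, TankB, J7}.
Min-cut edges: TankB→Out (10), J7→Out (7); capacity 10 + 7 = 17.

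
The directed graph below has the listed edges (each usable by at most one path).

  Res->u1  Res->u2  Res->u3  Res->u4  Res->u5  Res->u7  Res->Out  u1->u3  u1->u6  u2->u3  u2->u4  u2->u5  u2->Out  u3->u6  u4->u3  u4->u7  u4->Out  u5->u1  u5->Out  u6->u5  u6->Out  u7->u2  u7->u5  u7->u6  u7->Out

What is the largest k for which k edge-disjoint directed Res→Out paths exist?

6

Assign every edge capacity 1; by Menger, the answer equals the max flow.
Path Res→Out (+1); total 1.
Path Res→u2→Out (+1); total 2.
Path Res→u4→Out (+1); total 3.
Path Res→u5→Out (+1); total 4.
Path Res→u7→Out (+1); total 5.
Path Res→u1→u6→Out (+1); total 6.
No residual Res→Out path; max flow = 6.
Certifying cut of size 6: {Res→Out, Res→u2, Res→u4, Res→u7, u5→Out, u6→Out}.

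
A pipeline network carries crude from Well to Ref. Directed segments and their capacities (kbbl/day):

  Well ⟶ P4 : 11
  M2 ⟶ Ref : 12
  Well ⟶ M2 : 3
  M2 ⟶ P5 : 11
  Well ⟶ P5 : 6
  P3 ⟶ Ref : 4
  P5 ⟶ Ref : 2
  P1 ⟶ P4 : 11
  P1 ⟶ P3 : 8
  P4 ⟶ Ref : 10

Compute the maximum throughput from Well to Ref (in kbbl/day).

Augment Well→M2→Ref: bottleneck 3, flow now 3.
Augment Well→P5→Ref: bottleneck 2, flow now 5.
Augment Well→P4→Ref: bottleneck 10, flow now 15.
No augmenting path remains; maximum flow = 15.
In the residual graph, reachable from Well: {Well, P5, P4}.
Min-cut edges: Well→M2 (3), P5→Ref (2), P4→Ref (10); capacity 3 + 2 + 10 = 15.
This cut is saturated, so no flow can exceed 15.

15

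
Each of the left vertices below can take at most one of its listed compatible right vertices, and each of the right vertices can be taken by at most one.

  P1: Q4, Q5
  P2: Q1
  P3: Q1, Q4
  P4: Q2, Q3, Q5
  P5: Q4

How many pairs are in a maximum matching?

Unit-capacity flow: source→left, listed edges, right→sink; max matching = max flow.
Augmenting path P1→Q4 (+1); matched 1.
Augmenting path P2→Q1 (+1); matched 2.
Augmenting path P4→Q2 (+1); matched 3.
Augmenting path P3→Q4→P1→Q5 (+1); matched 4.
No augmenting path remains; maximum matching = 4.
König certificate: {P1, P4, Q1, Q4} is a vertex cover of size 4 (every listed pair touches it), so no matching can be larger.

4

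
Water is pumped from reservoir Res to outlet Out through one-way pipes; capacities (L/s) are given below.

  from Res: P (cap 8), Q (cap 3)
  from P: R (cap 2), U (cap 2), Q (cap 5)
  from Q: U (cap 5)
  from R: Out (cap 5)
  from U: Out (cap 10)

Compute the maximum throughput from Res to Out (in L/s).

9

Augment Res→P→R→Out: bottleneck 2, flow now 2.
Augment Res→P→U→Out: bottleneck 2, flow now 4.
Augment Res→Q→U→Out: bottleneck 3, flow now 7.
Augment Res→P→Q→U→Out: bottleneck 2, flow now 9.
No augmenting path remains; maximum flow = 9.
In the residual graph, reachable from Res: {Res, P, Q}.
Min-cut edges: P→R (2), P→U (2), Q→U (5); capacity 2 + 2 + 5 = 9.
This cut is saturated, so no flow can exceed 9.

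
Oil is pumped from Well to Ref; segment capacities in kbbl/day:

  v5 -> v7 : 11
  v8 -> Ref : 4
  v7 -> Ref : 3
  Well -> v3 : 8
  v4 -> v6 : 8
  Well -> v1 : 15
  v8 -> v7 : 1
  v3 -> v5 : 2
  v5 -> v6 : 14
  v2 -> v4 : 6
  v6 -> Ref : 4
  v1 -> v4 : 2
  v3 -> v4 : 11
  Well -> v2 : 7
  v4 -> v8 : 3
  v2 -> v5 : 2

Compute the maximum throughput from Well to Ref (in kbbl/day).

Augment Well→v1→v4→v6→Ref: bottleneck 2, flow now 2.
Augment Well→v2→v4→v6→Ref: bottleneck 2, flow now 4.
Augment Well→v2→v4→v8→Ref: bottleneck 3, flow now 7.
Augment Well→v2→v5→v7→Ref: bottleneck 2, flow now 9.
Augment Well→v3→v5→v7→Ref: bottleneck 1, flow now 10.
No augmenting path remains; maximum flow = 10.
In the residual graph, reachable from Well: {Well, v1, v2, v3, v4, v5, v6, v7}.
Min-cut edges: v4→v8 (3), v6→Ref (4), v7→Ref (3); capacity 3 + 4 + 3 = 10.
This cut is saturated, so no flow can exceed 10.

10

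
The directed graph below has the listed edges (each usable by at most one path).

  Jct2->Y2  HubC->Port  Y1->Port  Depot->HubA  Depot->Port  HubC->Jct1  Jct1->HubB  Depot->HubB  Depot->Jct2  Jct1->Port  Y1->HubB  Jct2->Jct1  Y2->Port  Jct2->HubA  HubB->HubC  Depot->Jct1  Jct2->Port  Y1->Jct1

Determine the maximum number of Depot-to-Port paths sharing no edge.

Assign every edge capacity 1; by Menger, the answer equals the max flow.
Path Depot→Port (+1); total 1.
Path Depot→Jct2→Port (+1); total 2.
Path Depot→Jct1→Port (+1); total 3.
Path Depot→HubB→HubC→Port (+1); total 4.
No residual Depot→Port path; max flow = 4.
Certifying cut of size 4: {Depot→HubB, Depot→Jct1, Depot→Jct2, Depot→Port}.

4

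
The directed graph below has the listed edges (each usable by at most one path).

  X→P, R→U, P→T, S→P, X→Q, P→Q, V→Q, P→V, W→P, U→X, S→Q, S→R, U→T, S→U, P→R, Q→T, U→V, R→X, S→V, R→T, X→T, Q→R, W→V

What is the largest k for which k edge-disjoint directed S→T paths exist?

5

Assign every edge capacity 1; by Menger, the answer equals the max flow.
Path S→P→T (+1); total 1.
Path S→Q→T (+1); total 2.
Path S→R→T (+1); total 3.
Path S→U→T (+1); total 4.
Path S→V→Q→R→X→T (+1); total 5.
No residual S→T path; max flow = 5.
Certifying cut of size 5: {S→P, S→Q, S→R, S→U, S→V}.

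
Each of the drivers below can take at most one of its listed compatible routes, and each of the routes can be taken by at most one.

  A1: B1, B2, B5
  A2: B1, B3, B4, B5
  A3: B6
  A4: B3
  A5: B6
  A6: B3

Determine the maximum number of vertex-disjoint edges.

4

Unit-capacity flow: source→left, listed edges, right→sink; max matching = max flow.
Augmenting path A1→B1 (+1); matched 1.
Augmenting path A2→B3 (+1); matched 2.
Augmenting path A3→B6 (+1); matched 3.
Augmenting path A4→B3→A2→B4 (+1); matched 4.
No augmenting path remains; maximum matching = 4.
König certificate: {A1, A2, B3, B6} is a vertex cover of size 4 (every listed pair touches it), so no matching can be larger.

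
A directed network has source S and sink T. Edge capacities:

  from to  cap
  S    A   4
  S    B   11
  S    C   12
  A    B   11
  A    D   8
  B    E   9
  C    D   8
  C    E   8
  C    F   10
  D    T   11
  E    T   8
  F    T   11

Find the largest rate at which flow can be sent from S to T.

Augment S→A→D→T: bottleneck 4, flow now 4.
Augment S→B→E→T: bottleneck 8, flow now 12.
Augment S→C→D→T: bottleneck 7, flow now 19.
Augment S→C→F→T: bottleneck 5, flow now 24.
No augmenting path remains; maximum flow = 24.
In the residual graph, reachable from S: {S, B, E}.
Min-cut edges: S→A (4), S→C (12), E→T (8); capacity 4 + 12 + 8 = 24.
This cut is saturated, so no flow can exceed 24.

24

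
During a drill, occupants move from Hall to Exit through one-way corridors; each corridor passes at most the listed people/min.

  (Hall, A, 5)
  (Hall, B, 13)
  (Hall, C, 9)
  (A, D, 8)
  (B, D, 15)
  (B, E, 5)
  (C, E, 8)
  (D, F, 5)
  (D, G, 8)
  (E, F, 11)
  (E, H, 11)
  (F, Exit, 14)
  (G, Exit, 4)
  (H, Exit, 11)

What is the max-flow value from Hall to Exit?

22

Augment Hall→A→D→F→Exit: bottleneck 5, flow now 5.
Augment Hall→B→D→G→Exit: bottleneck 4, flow now 9.
Augment Hall→B→E→F→Exit: bottleneck 5, flow now 14.
Augment Hall→C→E→F→Exit: bottleneck 4, flow now 18.
Augment Hall→C→E→H→Exit: bottleneck 4, flow now 22.
No augmenting path remains; maximum flow = 22.
In the residual graph, reachable from Hall: {Hall, A, B, C, D, G}.
Min-cut edges: B→E (5), C→E (8), D→F (5), G→Exit (4); capacity 5 + 8 + 5 + 4 = 22.
This cut is saturated, so no flow can exceed 22.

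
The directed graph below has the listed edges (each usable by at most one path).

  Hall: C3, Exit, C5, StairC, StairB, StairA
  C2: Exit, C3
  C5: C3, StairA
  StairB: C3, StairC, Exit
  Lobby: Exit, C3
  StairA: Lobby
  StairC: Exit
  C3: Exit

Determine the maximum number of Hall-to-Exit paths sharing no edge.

5

Assign every edge capacity 1; by Menger, the answer equals the max flow.
Path Hall→Exit (+1); total 1.
Path Hall→StairB→Exit (+1); total 2.
Path Hall→StairC→Exit (+1); total 3.
Path Hall→C3→Exit (+1); total 4.
Path Hall→StairA→Lobby→Exit (+1); total 5.
No residual Hall→Exit path; max flow = 5.
Certifying cut of size 5: {C3→Exit, Hall→Exit, Hall→StairB, Hall→StairC, StairA→Lobby}.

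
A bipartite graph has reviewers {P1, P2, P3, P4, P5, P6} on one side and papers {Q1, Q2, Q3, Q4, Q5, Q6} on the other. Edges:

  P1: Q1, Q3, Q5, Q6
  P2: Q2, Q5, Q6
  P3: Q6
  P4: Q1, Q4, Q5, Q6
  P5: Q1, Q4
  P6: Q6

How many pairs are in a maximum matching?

5

Unit-capacity flow: source→left, listed edges, right→sink; max matching = max flow.
Augmenting path P1→Q1 (+1); matched 1.
Augmenting path P2→Q2 (+1); matched 2.
Augmenting path P3→Q6 (+1); matched 3.
Augmenting path P4→Q4 (+1); matched 4.
Augmenting path P5→Q1→P1→Q3 (+1); matched 5.
No augmenting path remains; maximum matching = 5.
König certificate: {P1, P2, P4, P5, Q6} is a vertex cover of size 5 (every listed pair touches it), so no matching can be larger.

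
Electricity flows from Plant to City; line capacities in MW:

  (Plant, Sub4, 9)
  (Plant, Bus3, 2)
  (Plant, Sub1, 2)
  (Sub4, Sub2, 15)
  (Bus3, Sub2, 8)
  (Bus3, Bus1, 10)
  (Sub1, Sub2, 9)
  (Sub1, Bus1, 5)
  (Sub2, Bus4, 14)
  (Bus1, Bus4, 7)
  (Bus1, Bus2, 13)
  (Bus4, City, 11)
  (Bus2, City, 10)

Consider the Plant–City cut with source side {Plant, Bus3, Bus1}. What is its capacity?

39

Edges leaving {Plant, Bus3, Bus1}: Plant→Sub4 (9), Plant→Sub1 (2), Bus3→Sub2 (8), Bus1→Bus4 (7), Bus1→Bus2 (13).
Cut capacity = 9 + 2 + 8 + 7 + 13 = 39.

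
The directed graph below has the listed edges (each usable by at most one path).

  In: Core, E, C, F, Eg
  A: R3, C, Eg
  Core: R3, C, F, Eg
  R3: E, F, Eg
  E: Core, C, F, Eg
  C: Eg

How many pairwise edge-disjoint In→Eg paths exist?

4

Assign every edge capacity 1; by Menger, the answer equals the max flow.
Path In→Eg (+1); total 1.
Path In→Core→Eg (+1); total 2.
Path In→E→Eg (+1); total 3.
Path In→C→Eg (+1); total 4.
No residual In→Eg path; max flow = 4.
Certifying cut of size 4: {In→C, In→Core, In→E, In→Eg}.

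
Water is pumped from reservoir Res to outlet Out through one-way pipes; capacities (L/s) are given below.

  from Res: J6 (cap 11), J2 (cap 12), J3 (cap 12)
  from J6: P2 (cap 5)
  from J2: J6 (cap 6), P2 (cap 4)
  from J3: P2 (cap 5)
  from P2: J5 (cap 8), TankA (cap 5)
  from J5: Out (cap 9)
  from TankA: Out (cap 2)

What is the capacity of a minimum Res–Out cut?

10

Augment Res→J6→P2→J5→Out: bottleneck 5, flow now 5.
Augment Res→J2→P2→J5→Out: bottleneck 3, flow now 8.
Augment Res→J2→P2→TankA→Out: bottleneck 1, flow now 9.
Augment Res→J3→P2→TankA→Out: bottleneck 1, flow now 10.
No augmenting path remains; maximum flow = 10.
By max-flow min-cut, the minimum cut capacity equals the max flow.
In the residual graph, reachable from Res: {Res, J6, J2, J3, P2, TankA}.
Min-cut edges: P2→J5 (8), TankA→Out (2); capacity 8 + 2 = 10.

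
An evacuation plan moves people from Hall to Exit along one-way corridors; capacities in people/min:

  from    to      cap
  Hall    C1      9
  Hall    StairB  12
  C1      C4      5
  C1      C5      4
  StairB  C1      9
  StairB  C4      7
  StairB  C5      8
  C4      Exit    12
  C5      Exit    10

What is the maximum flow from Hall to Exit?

Augment Hall→C1→C4→Exit: bottleneck 5, flow now 5.
Augment Hall→C1→C5→Exit: bottleneck 4, flow now 9.
Augment Hall→StairB→C4→Exit: bottleneck 7, flow now 16.
Augment Hall→StairB→C5→Exit: bottleneck 5, flow now 21.
No augmenting path remains; maximum flow = 21.
In the residual graph, reachable from Hall: {Hall}.
Min-cut edges: Hall→C1 (9), Hall→StairB (12); capacity 9 + 12 = 21.
This cut is saturated, so no flow can exceed 21.

21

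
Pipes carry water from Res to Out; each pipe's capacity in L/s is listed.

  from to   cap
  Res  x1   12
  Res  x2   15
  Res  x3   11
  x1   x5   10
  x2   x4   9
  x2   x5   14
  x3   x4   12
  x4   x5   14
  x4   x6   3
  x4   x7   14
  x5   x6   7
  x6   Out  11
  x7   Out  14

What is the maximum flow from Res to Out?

24

Augment Res→x1→x5→x6→Out: bottleneck 7, flow now 7.
Augment Res→x2→x4→x6→Out: bottleneck 3, flow now 10.
Augment Res→x2→x4→x7→Out: bottleneck 6, flow now 16.
Augment Res→x3→x4→x7→Out: bottleneck 8, flow now 24.
No augmenting path remains; maximum flow = 24.
In the residual graph, reachable from Res: {Res, x1, x2, x3, x4, x5}.
Min-cut edges: x4→x6 (3), x4→x7 (14), x5→x6 (7); capacity 3 + 14 + 7 = 24.
This cut is saturated, so no flow can exceed 24.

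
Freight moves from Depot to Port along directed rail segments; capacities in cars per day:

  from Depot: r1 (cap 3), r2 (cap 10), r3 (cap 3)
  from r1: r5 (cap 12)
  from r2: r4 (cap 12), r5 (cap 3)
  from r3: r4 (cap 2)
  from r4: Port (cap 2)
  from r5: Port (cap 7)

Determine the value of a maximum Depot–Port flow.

8

Augment Depot→r1→r5→Port: bottleneck 3, flow now 3.
Augment Depot→r2→r4→Port: bottleneck 2, flow now 5.
Augment Depot→r2→r5→Port: bottleneck 3, flow now 8.
No augmenting path remains; maximum flow = 8.
In the residual graph, reachable from Depot: {Depot, r2, r3, r4}.
Min-cut edges: Depot→r1 (3), r2→r5 (3), r4→Port (2); capacity 3 + 3 + 2 = 8.
This cut is saturated, so no flow can exceed 8.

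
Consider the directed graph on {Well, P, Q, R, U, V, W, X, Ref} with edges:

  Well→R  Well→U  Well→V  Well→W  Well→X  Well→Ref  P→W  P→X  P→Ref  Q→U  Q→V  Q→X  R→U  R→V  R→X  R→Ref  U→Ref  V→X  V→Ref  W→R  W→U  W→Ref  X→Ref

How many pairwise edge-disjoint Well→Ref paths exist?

Assign every edge capacity 1; by Menger, the answer equals the max flow.
Path Well→Ref (+1); total 1.
Path Well→R→Ref (+1); total 2.
Path Well→U→Ref (+1); total 3.
Path Well→V→Ref (+1); total 4.
Path Well→W→Ref (+1); total 5.
Path Well→X→Ref (+1); total 6.
No residual Well→Ref path; max flow = 6.
Certifying cut of size 6: {Well→R, Well→Ref, Well→U, Well→V, Well→W, Well→X}.

6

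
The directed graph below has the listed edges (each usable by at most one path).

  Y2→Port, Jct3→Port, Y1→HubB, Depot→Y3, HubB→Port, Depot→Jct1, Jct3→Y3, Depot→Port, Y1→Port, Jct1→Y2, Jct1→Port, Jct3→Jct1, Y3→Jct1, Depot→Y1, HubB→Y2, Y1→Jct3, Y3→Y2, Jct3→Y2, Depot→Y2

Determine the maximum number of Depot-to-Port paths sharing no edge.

4

Assign every edge capacity 1; by Menger, the answer equals the max flow.
Path Depot→Port (+1); total 1.
Path Depot→Y1→Port (+1); total 2.
Path Depot→Jct1→Port (+1); total 3.
Path Depot→Y2→Port (+1); total 4.
No residual Depot→Port path; max flow = 4.
Certifying cut of size 4: {Depot→Port, Depot→Y1, Jct1→Port, Y2→Port}.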